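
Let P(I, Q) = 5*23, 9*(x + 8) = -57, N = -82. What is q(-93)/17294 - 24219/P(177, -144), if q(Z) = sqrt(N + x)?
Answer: -1053/5 + 17*I*sqrt(3)/51882 ≈ -210.6 + 0.00056753*I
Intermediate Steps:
x = -43/3 (x = -8 + (1/9)*(-57) = -8 - 19/3 = -43/3 ≈ -14.333)
P(I, Q) = 115
q(Z) = 17*I*sqrt(3)/3 (q(Z) = sqrt(-82 - 43/3) = sqrt(-289/3) = 17*I*sqrt(3)/3)
q(-93)/17294 - 24219/P(177, -144) = (17*I*sqrt(3)/3)/17294 - 24219/115 = (17*I*sqrt(3)/3)*(1/17294) - 24219*1/115 = 17*I*sqrt(3)/51882 - 1053/5 = -1053/5 + 17*I*sqrt(3)/51882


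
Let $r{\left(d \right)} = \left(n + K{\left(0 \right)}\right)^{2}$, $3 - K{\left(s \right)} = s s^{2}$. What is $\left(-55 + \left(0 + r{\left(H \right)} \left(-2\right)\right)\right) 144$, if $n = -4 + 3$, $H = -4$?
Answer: $-9072$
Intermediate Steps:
$n = -1$
$K{\left(s \right)} = 3 - s^{3}$ ($K{\left(s \right)} = 3 - s s^{2} = 3 - s^{3}$)
$r{\left(d \right)} = 4$ ($r{\left(d \right)} = \left(-1 + \left(3 - 0^{3}\right)\right)^{2} = \left(-1 + \left(3 - 0\right)\right)^{2} = \left(-1 + \left(3 + 0\right)\right)^{2} = \left(-1 + 3\right)^{2} = 2^{2} = 4$)
$\left(-55 + \left(0 + r{\left(H \right)} \left(-2\right)\right)\right) 144 = \left(-55 + \left(0 + 4 \left(-2\right)\right)\right) 144 = \left(-55 + \left(0 - 8\right)\right) 144 = \left(-55 - 8\right) 144 = \left(-63\right) 144 = -9072$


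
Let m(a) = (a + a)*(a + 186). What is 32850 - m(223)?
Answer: -149564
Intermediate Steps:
m(a) = 2*a*(186 + a) (m(a) = (2*a)*(186 + a) = 2*a*(186 + a))
32850 - m(223) = 32850 - 2*223*(186 + 223) = 32850 - 2*223*409 = 32850 - 1*182414 = 32850 - 182414 = -149564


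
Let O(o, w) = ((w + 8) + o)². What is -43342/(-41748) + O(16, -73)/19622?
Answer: 118836709/102397407 ≈ 1.1605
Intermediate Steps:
O(o, w) = (8 + o + w)² (O(o, w) = ((8 + w) + o)² = (8 + o + w)²)
-43342/(-41748) + O(16, -73)/19622 = -43342/(-41748) + (8 + 16 - 73)²/19622 = -43342*(-1/41748) + (-49)²*(1/19622) = 21671/20874 + 2401*(1/19622) = 21671/20874 + 2401/19622 = 118836709/102397407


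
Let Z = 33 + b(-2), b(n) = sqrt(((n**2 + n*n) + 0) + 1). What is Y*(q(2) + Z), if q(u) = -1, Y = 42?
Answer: 1470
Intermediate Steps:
b(n) = sqrt(1 + 2*n**2) (b(n) = sqrt(((n**2 + n**2) + 0) + 1) = sqrt((2*n**2 + 0) + 1) = sqrt(2*n**2 + 1) = sqrt(1 + 2*n**2))
Z = 36 (Z = 33 + sqrt(1 + 2*(-2)**2) = 33 + sqrt(1 + 2*4) = 33 + sqrt(1 + 8) = 33 + sqrt(9) = 33 + 3 = 36)
Y*(q(2) + Z) = 42*(-1 + 36) = 42*35 = 1470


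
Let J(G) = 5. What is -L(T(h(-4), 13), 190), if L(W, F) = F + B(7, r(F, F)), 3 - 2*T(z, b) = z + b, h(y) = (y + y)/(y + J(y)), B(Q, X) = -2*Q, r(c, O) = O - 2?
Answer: -176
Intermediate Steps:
r(c, O) = -2 + O
h(y) = 2*y/(5 + y) (h(y) = (y + y)/(y + 5) = (2*y)/(5 + y) = 2*y/(5 + y))
T(z, b) = 3/2 - b/2 - z/2 (T(z, b) = 3/2 - (z + b)/2 = 3/2 - (b + z)/2 = 3/2 + (-b/2 - z/2) = 3/2 - b/2 - z/2)
L(W, F) = -14 + F (L(W, F) = F - 2*7 = F - 14 = -14 + F)
-L(T(h(-4), 13), 190) = -(-14 + 190) = -1*176 = -176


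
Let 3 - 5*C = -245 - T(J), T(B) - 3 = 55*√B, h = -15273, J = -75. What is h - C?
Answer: -76616/5 - 55*I*√3 ≈ -15323.0 - 95.263*I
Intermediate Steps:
T(B) = 3 + 55*√B
C = 251/5 + 55*I*√3 (C = ⅗ - (-245 - (3 + 55*√(-75)))/5 = ⅗ - (-245 - (3 + 55*(5*I*√3)))/5 = ⅗ - (-245 - (3 + 275*I*√3))/5 = ⅗ - (-245 + (-3 - 275*I*√3))/5 = ⅗ - (-248 - 275*I*√3)/5 = ⅗ + (248/5 + 55*I*√3) = 251/5 + 55*I*√3 ≈ 50.2 + 95.263*I)
h - C = -15273 - (251/5 + 55*I*√3) = -15273 + (-251/5 - 55*I*√3) = -76616/5 - 55*I*√3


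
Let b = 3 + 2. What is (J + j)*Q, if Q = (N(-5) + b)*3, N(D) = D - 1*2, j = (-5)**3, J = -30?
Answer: 930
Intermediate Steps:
j = -125
N(D) = -2 + D (N(D) = D - 2 = -2 + D)
b = 5
Q = -6 (Q = ((-2 - 5) + 5)*3 = (-7 + 5)*3 = -2*3 = -6)
(J + j)*Q = (-30 - 125)*(-6) = -155*(-6) = 930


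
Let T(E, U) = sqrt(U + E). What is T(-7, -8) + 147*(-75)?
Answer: -11025 + I*sqrt(15) ≈ -11025.0 + 3.873*I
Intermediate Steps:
T(E, U) = sqrt(E + U)
T(-7, -8) + 147*(-75) = sqrt(-7 - 8) + 147*(-75) = sqrt(-15) - 11025 = I*sqrt(15) - 11025 = -11025 + I*sqrt(15)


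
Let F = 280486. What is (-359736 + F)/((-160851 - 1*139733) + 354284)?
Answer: -1585/1074 ≈ -1.4758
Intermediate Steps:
(-359736 + F)/((-160851 - 1*139733) + 354284) = (-359736 + 280486)/((-160851 - 1*139733) + 354284) = -79250/((-160851 - 139733) + 354284) = -79250/(-300584 + 354284) = -79250/53700 = -79250*1/53700 = -1585/1074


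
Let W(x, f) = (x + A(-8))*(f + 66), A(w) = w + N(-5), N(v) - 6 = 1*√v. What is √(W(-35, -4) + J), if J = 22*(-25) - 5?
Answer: √(-2849 + 62*I*√5) ≈ 1.2983 + 53.392*I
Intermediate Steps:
N(v) = 6 + √v (N(v) = 6 + 1*√v = 6 + √v)
A(w) = 6 + w + I*√5 (A(w) = w + (6 + √(-5)) = w + (6 + I*√5) = 6 + w + I*√5)
J = -555 (J = -550 - 5 = -555)
W(x, f) = (66 + f)*(-2 + x + I*√5) (W(x, f) = (x + (6 - 8 + I*√5))*(f + 66) = (x + (-2 + I*√5))*(66 + f) = (-2 + x + I*√5)*(66 + f) = (66 + f)*(-2 + x + I*√5))
√(W(-35, -4) + J) = √((-132 + 66*(-35) - 4*(-35) - 1*(-4)*(2 - I*√5) + 66*I*√5) - 555) = √((-132 - 2310 + 140 + (8 - 4*I*√5) + 66*I*√5) - 555) = √((-2294 + 62*I*√5) - 555) = √(-2849 + 62*I*√5)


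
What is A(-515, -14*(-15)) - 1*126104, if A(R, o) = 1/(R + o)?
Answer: -38461721/305 ≈ -1.2610e+5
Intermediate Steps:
A(-515, -14*(-15)) - 1*126104 = 1/(-515 - 14*(-15)) - 1*126104 = 1/(-515 + 210) - 126104 = 1/(-305) - 126104 = -1/305 - 126104 = -38461721/305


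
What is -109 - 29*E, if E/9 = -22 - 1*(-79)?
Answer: -14986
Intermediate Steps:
E = 513 (E = 9*(-22 - 1*(-79)) = 9*(-22 + 79) = 9*57 = 513)
-109 - 29*E = -109 - 29*513 = -109 - 14877 = -14986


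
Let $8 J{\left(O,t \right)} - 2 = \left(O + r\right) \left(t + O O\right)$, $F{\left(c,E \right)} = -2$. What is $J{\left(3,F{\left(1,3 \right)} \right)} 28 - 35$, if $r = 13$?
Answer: $364$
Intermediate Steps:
$J{\left(O,t \right)} = \frac{1}{4} + \frac{\left(13 + O\right) \left(t + O^{2}\right)}{8}$ ($J{\left(O,t \right)} = \frac{1}{4} + \frac{\left(O + 13\right) \left(t + O O\right)}{8} = \frac{1}{4} + \frac{\left(13 + O\right) \left(t + O^{2}\right)}{8}$)
$J{\left(3,F{\left(1,3 \right)} \right)} 28 - 35 = \left(\frac{1}{4} + \frac{3^{3}}{8} + \frac{13}{8} \left(-2\right) + \frac{13 \cdot 3^{2}}{8} + \frac{1}{8} \cdot 3 \left(-2\right)\right) 28 - 35 = \left(\frac{1}{4} + \frac{1}{8} \cdot 27 - \frac{13}{4} + \frac{13}{8} \cdot 9 - \frac{3}{4}\right) 28 - 35 = \left(\frac{1}{4} + \frac{27}{8} - \frac{13}{4} + \frac{117}{8} - \frac{3}{4}\right) 28 - 35 = \frac{57}{4} \cdot 28 - 35 = 399 - 35 = 364$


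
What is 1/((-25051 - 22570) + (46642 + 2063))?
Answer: 1/1084 ≈ 0.00092251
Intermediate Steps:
1/((-25051 - 22570) + (46642 + 2063)) = 1/(-47621 + 48705) = 1/1084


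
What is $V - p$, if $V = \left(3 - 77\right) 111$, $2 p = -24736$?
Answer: $4154$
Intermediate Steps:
$p = -12368$ ($p = \frac{1}{2} \left(-24736\right) = -12368$)
$V = -8214$ ($V = \left(-74\right) 111 = -8214$)
$V - p = -8214 - -12368 = -8214 + 12368 = 4154$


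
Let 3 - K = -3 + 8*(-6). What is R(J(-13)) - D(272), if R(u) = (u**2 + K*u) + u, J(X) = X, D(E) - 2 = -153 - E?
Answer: -123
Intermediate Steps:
D(E) = -151 - E (D(E) = 2 + (-153 - E) = -151 - E)
K = 54 (K = 3 - (-3 + 8*(-6)) = 3 - (-3 - 48) = 3 - 1*(-51) = 3 + 51 = 54)
R(u) = u**2 + 55*u (R(u) = (u**2 + 54*u) + u = u**2 + 55*u)
R(J(-13)) - D(272) = -13*(55 - 13) - (-151 - 1*272) = -13*42 - (-151 - 272) = -546 - 1*(-423) = -546 + 423 = -123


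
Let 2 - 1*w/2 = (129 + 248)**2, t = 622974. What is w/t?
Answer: -142127/311487 ≈ -0.45629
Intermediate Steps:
w = -284254 (w = 4 - 2*(129 + 248)**2 = 4 - 2*377**2 = 4 - 2*142129 = 4 - 284258 = -284254)
w/t = -284254/622974 = -284254*1/622974 = -142127/311487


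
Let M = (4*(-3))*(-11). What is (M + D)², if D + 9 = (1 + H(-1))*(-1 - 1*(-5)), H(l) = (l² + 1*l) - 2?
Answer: 14161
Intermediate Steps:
H(l) = -2 + l + l² (H(l) = (l² + l) - 2 = (l + l²) - 2 = -2 + l + l²)
M = 132 (M = -12*(-11) = 132)
D = -13 (D = -9 + (1 + (-2 - 1 + (-1)²))*(-1 - 1*(-5)) = -9 + (1 + (-2 - 1 + 1))*(-1 + 5) = -9 + (1 - 2)*4 = -9 - 1*4 = -9 - 4 = -13)
(M + D)² = (132 - 13)² = 119² = 14161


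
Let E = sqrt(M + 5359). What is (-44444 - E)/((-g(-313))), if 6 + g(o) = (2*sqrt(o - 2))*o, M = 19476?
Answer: -11111/5143374 - sqrt(24835)/20573496 + 1565*I*sqrt(34769)/20573496 + 3477743*I*sqrt(35)/5143374 ≈ -0.0021679 + 4.0144*I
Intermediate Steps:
g(o) = -6 + 2*o*sqrt(-2 + o) (g(o) = -6 + (2*sqrt(o - 2))*o = -6 + (2*sqrt(-2 + o))*o = -6 + 2*o*sqrt(-2 + o))
E = sqrt(24835) (E = sqrt(19476 + 5359) = sqrt(24835) ≈ 157.59)
(-44444 - E)/((-g(-313))) = (-44444 - sqrt(24835))/((-(-6 + 2*(-313)*sqrt(-2 - 313)))) = (-44444 - sqrt(24835))/((-(-6 + 2*(-313)*sqrt(-315)))) = (-44444 - sqrt(24835))/((-(-6 + 2*(-313)*(3*I*sqrt(35))))) = (-44444 - sqrt(24835))/((-(-6 - 1878*I*sqrt(35)))) = (-44444 - sqrt(24835))/(6 + 1878*I*sqrt(35))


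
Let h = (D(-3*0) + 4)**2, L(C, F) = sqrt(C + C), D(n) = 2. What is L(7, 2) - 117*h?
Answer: -4212 + sqrt(14) ≈ -4208.3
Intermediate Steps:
L(C, F) = sqrt(2)*sqrt(C) (L(C, F) = sqrt(2*C) = sqrt(2)*sqrt(C))
h = 36 (h = (2 + 4)**2 = 6**2 = 36)
L(7, 2) - 117*h = sqrt(2)*sqrt(7) - 117*36 = sqrt(14) - 4212 = -4212 + sqrt(14)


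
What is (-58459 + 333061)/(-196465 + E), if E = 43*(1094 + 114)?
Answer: -274602/144521 ≈ -1.9001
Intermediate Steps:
E = 51944 (E = 43*1208 = 51944)
(-58459 + 333061)/(-196465 + E) = (-58459 + 333061)/(-196465 + 51944) = 274602/(-144521) = 274602*(-1/144521) = -274602/144521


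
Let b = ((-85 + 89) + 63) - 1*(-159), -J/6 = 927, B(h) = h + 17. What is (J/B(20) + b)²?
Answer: 7840000/1369 ≈ 5726.8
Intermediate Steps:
B(h) = 17 + h
J = -5562 (J = -6*927 = -5562)
b = 226 (b = (4 + 63) + 159 = 67 + 159 = 226)
(J/B(20) + b)² = (-5562/(17 + 20) + 226)² = (-5562/37 + 226)² = (2800/37)² = 7840000/1369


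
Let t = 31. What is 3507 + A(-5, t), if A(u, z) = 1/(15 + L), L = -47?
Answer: 112223/32 ≈ 3507.0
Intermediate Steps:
A(u, z) = -1/32 (A(u, z) = 1/(15 - 47) = 1/(-32) = -1/32)
3507 + A(-5, t) = 3507 - 1/32 = 112223/32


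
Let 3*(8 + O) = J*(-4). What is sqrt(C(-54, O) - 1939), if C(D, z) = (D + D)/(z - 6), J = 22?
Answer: I*sqrt(8181745)/65 ≈ 44.006*I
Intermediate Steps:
O = -112/3 (O = -8 + (22*(-4))/3 = -8 + (1/3)*(-88) = -8 - 88/3 = -112/3 ≈ -37.333)
C(D, z) = 2*D/(-6 + z) (C(D, z) = (2*D)/(-6 + z) = 2*D/(-6 + z))
sqrt(C(-54, O) - 1939) = sqrt(2*(-54)/(-6 - 112/3) - 1939) = sqrt(2*(-54)/(-130/3) - 1939) = sqrt(2*(-54)*(-3/130) - 1939) = sqrt(162/65 - 1939) = sqrt(-125873/65) = I*sqrt(8181745)/65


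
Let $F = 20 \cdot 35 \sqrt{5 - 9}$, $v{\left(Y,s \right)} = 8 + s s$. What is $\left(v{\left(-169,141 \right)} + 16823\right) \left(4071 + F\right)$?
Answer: $149454552 + 51396800 i \approx 1.4945 \cdot 10^{8} + 5.1397 \cdot 10^{7} i$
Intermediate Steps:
$v{\left(Y,s \right)} = 8 + s^{2}$
$F = 1400 i$ ($F = 700 \sqrt{-4} = 700 \cdot 2 i = 1400 i \approx 1400.0 i$)
$\left(v{\left(-169,141 \right)} + 16823\right) \left(4071 + F\right) = \left(\left(8 + 141^{2}\right) + 16823\right) \left(4071 + 1400 i\right) = \left(\left(8 + 19881\right) + 16823\right) \left(4071 + 1400 i\right) = \left(19889 + 16823\right) \left(4071 + 1400 i\right) = 36712 \left(4071 + 1400 i\right) = 149454552 + 51396800 i$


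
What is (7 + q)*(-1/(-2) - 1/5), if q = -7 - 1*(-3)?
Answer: 9/10 ≈ 0.90000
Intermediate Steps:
q = -4 (q = -7 + 3 = -4)
(7 + q)*(-1/(-2) - 1/5) = (7 - 4)*(-1/(-2) - 1/5) = 3*(-1*(-1/2) - 1*1/5) = 3*(1/2 - 1/5) = 3*(3/10) = 9/10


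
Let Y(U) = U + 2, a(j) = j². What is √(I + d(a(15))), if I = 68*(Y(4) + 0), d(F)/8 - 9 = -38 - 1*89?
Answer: 2*I*√134 ≈ 23.152*I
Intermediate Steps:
d(F) = -944 (d(F) = 72 + 8*(-38 - 1*89) = 72 + 8*(-38 - 89) = 72 + 8*(-127) = 72 - 1016 = -944)
Y(U) = 2 + U
I = 408 (I = 68*((2 + 4) + 0) = 68*(6 + 0) = 68*6 = 408)
√(I + d(a(15))) = √(408 - 944) = √(-536) = 2*I*√134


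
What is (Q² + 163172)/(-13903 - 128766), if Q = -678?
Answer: -622856/142669 ≈ -4.3657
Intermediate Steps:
(Q² + 163172)/(-13903 - 128766) = ((-678)² + 163172)/(-13903 - 128766) = (459684 + 163172)/(-142669) = 622856*(-1/142669) = -622856/142669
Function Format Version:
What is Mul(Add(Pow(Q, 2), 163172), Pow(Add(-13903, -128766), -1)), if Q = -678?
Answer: Rational(-622856, 142669) ≈ -4.3657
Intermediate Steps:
Mul(Add(Pow(Q, 2), 163172), Pow(Add(-13903, -128766), -1)) = Mul(Add(Pow(-678, 2), 163172), Pow(Add(-13903, -128766), -1)) = Mul(Add(459684, 163172), Pow(-142669, -1)) = Mul(622856, Rational(-1, 142669)) = Rational(-622856, 142669)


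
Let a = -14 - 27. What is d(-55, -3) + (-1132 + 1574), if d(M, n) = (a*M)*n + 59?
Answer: -6264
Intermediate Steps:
a = -41
d(M, n) = 59 - 41*M*n (d(M, n) = (-41*M)*n + 59 = -41*M*n + 59 = 59 - 41*M*n)
d(-55, -3) + (-1132 + 1574) = (59 - 41*(-55)*(-3)) + (-1132 + 1574) = (59 - 6765) + 442 = -6706 + 442 = -6264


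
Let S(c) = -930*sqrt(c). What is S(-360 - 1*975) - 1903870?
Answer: -1903870 - 930*I*sqrt(1335) ≈ -1.9039e+6 - 33980.0*I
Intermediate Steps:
S(-360 - 1*975) - 1903870 = -930*sqrt(-360 - 1*975) - 1903870 = -930*sqrt(-360 - 975) - 1903870 = -930*I*sqrt(1335) - 1903870 = -1903870 - 930*I*sqrt(1335)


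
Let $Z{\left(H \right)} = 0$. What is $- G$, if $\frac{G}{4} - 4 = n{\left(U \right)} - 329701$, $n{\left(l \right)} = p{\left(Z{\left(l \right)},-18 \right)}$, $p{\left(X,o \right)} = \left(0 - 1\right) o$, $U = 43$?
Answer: $1318716$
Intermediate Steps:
$p{\left(X,o \right)} = - o$
$n{\left(l \right)} = 18$ ($n{\left(l \right)} = \left(-1\right) \left(-18\right) = 18$)
$G = -1318716$ ($G = 16 + 4 \left(18 - 329701\right) = 16 + 4 \left(-329683\right) = 16 - 1318732 = -1318716$)
$- G = \left(-1\right) \left(-1318716\right) = 1318716$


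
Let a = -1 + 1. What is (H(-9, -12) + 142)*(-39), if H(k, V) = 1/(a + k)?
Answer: -16601/3 ≈ -5533.7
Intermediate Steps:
a = 0
H(k, V) = 1/k (H(k, V) = 1/(0 + k) = 1/k)
(H(-9, -12) + 142)*(-39) = (1/(-9) + 142)*(-39) = (-1/9 + 142)*(-39) = (1277/9)*(-39) = -16601/3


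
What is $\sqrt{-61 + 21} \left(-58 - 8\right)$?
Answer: $- 132 i \sqrt{10} \approx - 417.42 i$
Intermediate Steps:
$\sqrt{-61 + 21} \left(-58 - 8\right) = \sqrt{-40} \left(-66\right) = 2 i \sqrt{10} \left(-66\right) = - 132 i \sqrt{10}$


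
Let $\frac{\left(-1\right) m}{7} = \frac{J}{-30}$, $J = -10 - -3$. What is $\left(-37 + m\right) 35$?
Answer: $- \frac{8113}{6} \approx -1352.2$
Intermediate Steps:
$J = -7$ ($J = -10 + 3 = -7$)
$m = - \frac{49}{30}$ ($m = - 7 \left(- \frac{7}{-30}\right) = - 7 \left(\left(-7\right) \left(- \frac{1}{30}\right)\right) = \left(-7\right) \frac{7}{30} = - \frac{49}{30} \approx -1.6333$)
$\left(-37 + m\right) 35 = \left(-37 - \frac{49}{30}\right) 35 = \left(- \frac{1159}{30}\right) 35 = - \frac{8113}{6}$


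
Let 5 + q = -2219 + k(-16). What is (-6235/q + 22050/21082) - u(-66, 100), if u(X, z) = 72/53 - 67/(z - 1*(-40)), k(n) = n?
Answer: 3691059131/1251427520 ≈ 2.9495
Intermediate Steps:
q = -2240 (q = -5 + (-2219 - 16) = -5 - 2235 = -2240)
u(X, z) = 72/53 - 67/(40 + z) (u(X, z) = 72*(1/53) - 67/(z + 40) = 72/53 - 67/(40 + z))
(-6235/q + 22050/21082) - u(-66, 100) = (-6235/(-2240) + 22050/21082) - (-671 + 72*100)/(53*(40 + 100)) = (-6235*(-1/2240) + 22050*(1/21082)) - (-671 + 7200)/(53*140) = (1247/448 + 11025/10541) - 6529/(53*140) = 18083827/4722368 - 1*6529/7420 = 18083827/4722368 - 6529/7420 = 3691059131/1251427520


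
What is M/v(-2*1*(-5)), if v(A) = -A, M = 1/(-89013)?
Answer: 1/890130 ≈ 1.1234e-6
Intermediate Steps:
M = -1/89013 ≈ -1.1234e-5
M/v(-2*1*(-5)) = -1/(89013*((-(-2*1)*(-5)))) = -1/(89013*((-(-2)*(-5)))) = -1/(89013*((-1*10))) = -1/89013/(-10) = -1/89013*(-1/10) = 1/890130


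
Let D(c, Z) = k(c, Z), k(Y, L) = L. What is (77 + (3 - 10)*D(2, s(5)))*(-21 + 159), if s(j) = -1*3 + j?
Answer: 8694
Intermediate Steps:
s(j) = -3 + j
D(c, Z) = Z
(77 + (3 - 10)*D(2, s(5)))*(-21 + 159) = (77 + (3 - 10)*(-3 + 5))*(-21 + 159) = (77 - 7*2)*138 = (77 - 14)*138 = 63*138 = 8694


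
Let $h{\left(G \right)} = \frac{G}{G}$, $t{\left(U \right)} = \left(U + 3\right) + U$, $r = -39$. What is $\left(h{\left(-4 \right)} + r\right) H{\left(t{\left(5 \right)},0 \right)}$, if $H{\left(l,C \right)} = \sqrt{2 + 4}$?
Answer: $- 38 \sqrt{6} \approx -93.081$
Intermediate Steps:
$t{\left(U \right)} = 3 + 2 U$ ($t{\left(U \right)} = \left(3 + U\right) + U = 3 + 2 U$)
$H{\left(l,C \right)} = \sqrt{6}$
$h{\left(G \right)} = 1$
$\left(h{\left(-4 \right)} + r\right) H{\left(t{\left(5 \right)},0 \right)} = \left(1 - 39\right) \sqrt{6} = - 38 \sqrt{6}$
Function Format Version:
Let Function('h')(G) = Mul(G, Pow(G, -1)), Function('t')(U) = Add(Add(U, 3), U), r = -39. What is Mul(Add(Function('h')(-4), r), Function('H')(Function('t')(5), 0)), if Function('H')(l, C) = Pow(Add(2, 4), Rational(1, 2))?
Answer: Mul(-38, Pow(6, Rational(1, 2))) ≈ -93.081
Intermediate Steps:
Function('t')(U) = Add(3, Mul(2, U)) (Function('t')(U) = Add(Add(3, U), U) = Add(3, Mul(2, U)))
Function('H')(l, C) = Pow(6, Rational(1, 2))
Function('h')(G) = 1
Mul(Add(Function('h')(-4), r), Function('H')(Function('t')(5), 0)) = Mul(Add(1, -39), Pow(6, Rational(1, 2))) = Mul(-38, Pow(6, Rational(1, 2)))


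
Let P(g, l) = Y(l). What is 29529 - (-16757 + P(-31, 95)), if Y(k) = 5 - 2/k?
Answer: 4396697/95 ≈ 46281.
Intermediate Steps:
Y(k) = 5 - 2/k
P(g, l) = 5 - 2/l
29529 - (-16757 + P(-31, 95)) = 29529 - (-16757 + (5 - 2/95)) = 29529 - (-16757 + 473/95) = 29529 - 1*(-1591442/95) = 29529 + 1591442/95 = 4396697/95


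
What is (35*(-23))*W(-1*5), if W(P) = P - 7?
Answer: 9660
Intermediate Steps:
W(P) = -7 + P
(35*(-23))*W(-1*5) = (35*(-23))*(-7 - 1*5) = -805*(-7 - 5) = -805*(-12) = 9660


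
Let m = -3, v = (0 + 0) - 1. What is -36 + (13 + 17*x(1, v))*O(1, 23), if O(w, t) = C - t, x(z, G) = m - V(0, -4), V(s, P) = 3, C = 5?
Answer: 1566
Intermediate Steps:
v = -1 (v = 0 - 1 = -1)
x(z, G) = -6 (x(z, G) = -3 - 1*3 = -3 - 3 = -6)
O(w, t) = 5 - t
-36 + (13 + 17*x(1, v))*O(1, 23) = -36 + (13 + 17*(-6))*(5 - 1*23) = -36 + (13 - 102)*(5 - 23) = -36 - 89*(-18) = -36 + 1602 = 1566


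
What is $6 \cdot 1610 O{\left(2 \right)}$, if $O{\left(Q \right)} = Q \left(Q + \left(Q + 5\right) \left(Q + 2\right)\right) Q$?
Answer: $1159200$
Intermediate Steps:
$O{\left(Q \right)} = Q^{2} \left(Q + \left(2 + Q\right) \left(5 + Q\right)\right)$ ($O{\left(Q \right)} = Q \left(Q + \left(5 + Q\right) \left(2 + Q\right)\right) Q = Q \left(Q + \left(2 + Q\right) \left(5 + Q\right)\right) Q = Q^{2} \left(Q + \left(2 + Q\right) \left(5 + Q\right)\right)$)
$6 \cdot 1610 O{\left(2 \right)} = 6 \cdot 1610 \cdot 2^{2} \left(10 + 2^{2} + 8 \cdot 2\right) = 9660 \cdot 4 \left(10 + 4 + 16\right) = 9660 \cdot 4 \cdot 30 = 9660 \cdot 120 = 1159200$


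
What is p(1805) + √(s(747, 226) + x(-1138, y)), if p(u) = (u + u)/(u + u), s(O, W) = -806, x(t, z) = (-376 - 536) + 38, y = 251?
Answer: 1 + 4*I*√105 ≈ 1.0 + 40.988*I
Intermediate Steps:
x(t, z) = -874 (x(t, z) = -912 + 38 = -874)
p(u) = 1 (p(u) = (2*u)/((2*u)) = (2*u)*(1/(2*u)) = 1)
p(1805) + √(s(747, 226) + x(-1138, y)) = 1 + √(-806 - 874) = 1 + √(-1680) = 1 + 4*I*√105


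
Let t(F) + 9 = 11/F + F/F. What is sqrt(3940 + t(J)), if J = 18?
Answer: sqrt(141574)/6 ≈ 62.711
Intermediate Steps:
t(F) = -8 + 11/F (t(F) = -9 + (11/F + F/F) = -9 + (11/F + 1) = -9 + (1 + 11/F) = -8 + 11/F)
sqrt(3940 + t(J)) = sqrt(3940 + (-8 + 11/18)) = sqrt(3940 - 133/18) = sqrt(70787/18) = sqrt(141574)/6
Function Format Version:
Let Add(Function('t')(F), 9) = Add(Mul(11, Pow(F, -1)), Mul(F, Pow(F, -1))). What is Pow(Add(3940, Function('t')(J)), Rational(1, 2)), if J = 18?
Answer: Mul(Rational(1, 6), Pow(141574, Rational(1, 2))) ≈ 62.711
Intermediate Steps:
Function('t')(F) = Add(-8, Mul(11, Pow(F, -1))) (Function('t')(F) = Add(-9, Add(Mul(11, Pow(F, -1)), Mul(F, Pow(F, -1)))) = Add(-9, Add(Mul(11, Pow(F, -1)), 1)) = Add(-9, Add(1, Mul(11, Pow(F, -1)))) = Add(-8, Mul(11, Pow(F, -1))))
Pow(Add(3940, Function('t')(J)), Rational(1, 2)) = Pow(Add(3940, Add(-8, Mul(11, Pow(18, -1)))), Rational(1, 2)) = Pow(Add(3940, Add(-8, Mul(11, Rational(1, 18)))), Rational(1, 2)) = Pow(Add(3940, Add(-8, Rational(11, 18))), Rational(1, 2)) = Pow(Add(3940, Rational(-133, 18)), Rational(1, 2)) = Pow(Rational(70787, 18), Rational(1, 2)) = Mul(Rational(1, 6), Pow(141574, Rational(1, 2)))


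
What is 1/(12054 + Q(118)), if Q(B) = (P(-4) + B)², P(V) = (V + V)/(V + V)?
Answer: 1/26215 ≈ 3.8146e-5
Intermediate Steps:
P(V) = 1 (P(V) = (2*V)/((2*V)) = (2*V)*(1/(2*V)) = 1)
Q(B) = (1 + B)²
1/(12054 + Q(118)) = 1/(12054 + (1 + 118)²) = 1/(12054 + 119²) = 1/(12054 + 14161) = 1/26215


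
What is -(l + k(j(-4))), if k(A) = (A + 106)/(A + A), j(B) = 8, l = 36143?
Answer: -289201/8 ≈ -36150.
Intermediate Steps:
k(A) = (106 + A)/(2*A) (k(A) = (106 + A)/((2*A)) = (106 + A)*(1/(2*A)) = (106 + A)/(2*A))
-(l + k(j(-4))) = -(36143 + (½)*(106 + 8)/8) = -(36143 + (½)*(⅛)*114) = -(36143 + 57/8) = -1*289201/8 = -289201/8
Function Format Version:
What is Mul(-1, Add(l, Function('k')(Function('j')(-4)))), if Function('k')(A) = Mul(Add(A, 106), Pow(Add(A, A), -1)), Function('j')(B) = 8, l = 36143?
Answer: Rational(-289201, 8) ≈ -36150.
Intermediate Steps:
Function('k')(A) = Mul(Rational(1, 2), Pow(A, -1), Add(106, A)) (Function('k')(A) = Mul(Add(106, A), Pow(Mul(2, A), -1)) = Mul(Add(106, A), Mul(Rational(1, 2), Pow(A, -1))) = Mul(Rational(1, 2), Pow(A, -1), Add(106, A)))
Mul(-1, Add(l, Function('k')(Function('j')(-4)))) = Mul(-1, Add(36143, Mul(Rational(1, 2), Pow(8, -1), Add(106, 8)))) = Mul(-1, Add(36143, Mul(Rational(1, 2), Rational(1, 8), 114))) = Mul(-1, Add(36143, Rational(57, 8))) = Mul(-1, Rational(289201, 8)) = Rational(-289201, 8)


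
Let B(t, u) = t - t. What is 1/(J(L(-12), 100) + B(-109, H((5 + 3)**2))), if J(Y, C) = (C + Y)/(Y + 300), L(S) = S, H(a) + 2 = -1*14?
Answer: 36/11 ≈ 3.2727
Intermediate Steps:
H(a) = -16 (H(a) = -2 - 1*14 = -2 - 14 = -16)
B(t, u) = 0
J(Y, C) = (C + Y)/(300 + Y)
1/(J(L(-12), 100) + B(-109, H((5 + 3)**2))) = 1/((100 - 12)/(300 - 12) + 0) = 1/(88/288 + 0) = 1/((1/288)*88 + 0) = 1/(11/36 + 0) = 1/(11/36) = 36/11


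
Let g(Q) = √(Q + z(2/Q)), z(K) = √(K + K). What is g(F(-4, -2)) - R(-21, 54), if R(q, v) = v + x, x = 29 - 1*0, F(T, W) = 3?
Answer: -83 + √(27 + 6*√3)/3 ≈ -80.962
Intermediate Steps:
z(K) = √2*√K (z(K) = √(2*K) = √2*√K)
x = 29 (x = 29 + 0 = 29)
g(Q) = √(Q + 2*√(1/Q)) (g(Q) = √(Q + √2*√(2/Q)) = √(Q + √2*(√2*√(1/Q))) = √(Q + 2*√(1/Q)))
R(q, v) = 29 + v (R(q, v) = v + 29 = 29 + v)
g(F(-4, -2)) - R(-21, 54) = √(3 + 2*√(1/3)) - (29 + 54) = √(3 + 2*√(⅓)) - 1*83 = √(3 + 2*(√3/3)) - 83 = √(3 + 2*√3/3) - 83 = -83 + √(3 + 2*√3/3)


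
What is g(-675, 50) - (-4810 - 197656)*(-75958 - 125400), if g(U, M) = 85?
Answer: -40768148743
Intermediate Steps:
g(-675, 50) - (-4810 - 197656)*(-75958 - 125400) = 85 - (-4810 - 197656)*(-75958 - 125400) = 85 - (-202466)*(-201358) = 85 - 1*40768148828 = 85 - 40768148828 = -40768148743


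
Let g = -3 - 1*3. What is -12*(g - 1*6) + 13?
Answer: 157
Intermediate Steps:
g = -6 (g = -3 - 3 = -6)
-12*(g - 1*6) + 13 = -12*(-6 - 1*6) + 13 = -12*(-6 - 6) + 13 = -12*(-12) + 13 = 144 + 13 = 157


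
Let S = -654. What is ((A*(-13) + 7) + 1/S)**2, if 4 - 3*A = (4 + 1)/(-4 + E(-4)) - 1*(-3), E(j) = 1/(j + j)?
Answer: 3118217281/465782724 ≈ 6.6946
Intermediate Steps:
E(j) = 1/(2*j)
A = 73/99 (A = 4/3 - ((4 + 1)/(-4 + (1/2)/(-4)) - 1*(-3))/3 = 4/3 - (5/(-4 + (1/2)*(-1/4)) + 3)/3 = 4/3 - (5/(-4 - 1/8) + 3)/3 = 4/3 - (5/(-33/8) + 3)/3 = 4/3 - (5*(-8/33) + 3)/3 = 4/3 - (-40/33 + 3)/3 = 4/3 - 1/3*59/33 = 4/3 - 59/99 = 73/99 ≈ 0.73737)
((A*(-13) + 7) + 1/S)**2 = (((73/99)*(-13) + 7) + 1/(-654))**2 = ((-949/99 + 7) - 1/654)**2 = (-256/99 - 1/654)**2 = (-55841/21582)**2 = 3118217281/465782724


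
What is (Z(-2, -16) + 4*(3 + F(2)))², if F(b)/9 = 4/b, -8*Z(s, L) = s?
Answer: 113569/16 ≈ 7098.1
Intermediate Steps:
Z(s, L) = -s/8
F(b) = 36/b (F(b) = 9*(4/b) = 36/b)
(Z(-2, -16) + 4*(3 + F(2)))² = (-⅛*(-2) + 4*(3 + 36/2))² = (¼ + 4*(3 + 36*(½)))² = (¼ + 4*(3 + 18))² = (¼ + 4*21)² = (¼ + 84)² = (337/4)² = 113569/16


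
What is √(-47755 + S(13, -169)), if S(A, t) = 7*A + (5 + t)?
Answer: 2*I*√11957 ≈ 218.7*I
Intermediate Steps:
S(A, t) = 5 + t + 7*A
√(-47755 + S(13, -169)) = √(-47755 + (5 - 169 + 7*13)) = √(-47755 + (5 - 169 + 91)) = √(-47755 - 73) = √(-47828) = 2*I*√11957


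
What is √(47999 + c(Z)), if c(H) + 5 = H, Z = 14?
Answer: 2*√12002 ≈ 219.11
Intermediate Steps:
c(H) = -5 + H
√(47999 + c(Z)) = √(47999 + (-5 + 14)) = √(47999 + 9) = √48008 = 2*√12002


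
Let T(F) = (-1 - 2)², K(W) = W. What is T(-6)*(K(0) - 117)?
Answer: -1053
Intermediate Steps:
T(F) = 9 (T(F) = (-3)² = 9)
T(-6)*(K(0) - 117) = 9*(0 - 117) = 9*(-117) = -1053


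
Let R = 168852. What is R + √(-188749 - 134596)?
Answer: 168852 + I*√323345 ≈ 1.6885e+5 + 568.63*I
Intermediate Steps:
R + √(-188749 - 134596) = 168852 + √(-188749 - 134596) = 168852 + √(-323345) = 168852 + I*√323345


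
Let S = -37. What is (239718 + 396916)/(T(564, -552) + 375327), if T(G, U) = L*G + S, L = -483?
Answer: 318317/51439 ≈ 6.1882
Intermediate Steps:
T(G, U) = -37 - 483*G (T(G, U) = -483*G - 37 = -37 - 483*G)
(239718 + 396916)/(T(564, -552) + 375327) = (239718 + 396916)/((-37 - 483*564) + 375327) = 636634/((-37 - 272412) + 375327) = 636634/(-272449 + 375327) = 636634/102878 = 636634*(1/102878) = 318317/51439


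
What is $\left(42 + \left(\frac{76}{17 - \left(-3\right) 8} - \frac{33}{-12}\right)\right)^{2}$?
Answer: $\frac{58415449}{26896} \approx 2171.9$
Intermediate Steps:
$\left(42 + \left(\frac{76}{17 - \left(-3\right) 8} - \frac{33}{-12}\right)\right)^{2} = \left(42 + \left(\frac{76}{17 - -24} - - \frac{11}{4}\right)\right)^{2} = \left(42 + \left(\frac{76}{17 + 24} + \frac{11}{4}\right)\right)^{2} = \left(42 + \left(\frac{76}{41} + \frac{11}{4}\right)\right)^{2} = \left(42 + \frac{755}{164}\right)^{2} = \left(\frac{7643}{164}\right)^{2} = \frac{58415449}{26896}$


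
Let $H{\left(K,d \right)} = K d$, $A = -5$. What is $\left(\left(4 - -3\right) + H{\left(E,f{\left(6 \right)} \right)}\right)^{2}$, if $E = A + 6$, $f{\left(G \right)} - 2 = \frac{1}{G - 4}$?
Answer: $\frac{361}{4} \approx 90.25$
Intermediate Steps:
$f{\left(G \right)} = 2 + \frac{1}{-4 + G}$ ($f{\left(G \right)} = 2 + \frac{1}{G - 4} = 2 + \frac{1}{-4 + G}$)
$E = 1$ ($E = -5 + 6 = 1$)
$\left(\left(4 - -3\right) + H{\left(E,f{\left(6 \right)} \right)}\right)^{2} = \left(\left(4 - -3\right) + 1 \frac{-7 + 2 \cdot 6}{-4 + 6}\right)^{2} = \left(\left(4 + 3\right) + 1 \frac{-7 + 12}{2}\right)^{2} = \left(7 + 1 \cdot \frac{1}{2} \cdot 5\right)^{2} = \left(7 + 1 \cdot \frac{5}{2}\right)^{2} = \left(7 + \frac{5}{2}\right)^{2} = \left(\frac{19}{2}\right)^{2} = \frac{361}{4}$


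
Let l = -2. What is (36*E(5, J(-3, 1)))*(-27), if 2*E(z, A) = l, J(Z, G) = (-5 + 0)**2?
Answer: 972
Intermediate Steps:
J(Z, G) = 25 (J(Z, G) = (-5)**2 = 25)
E(z, A) = -1 (E(z, A) = (1/2)*(-2) = -1)
(36*E(5, J(-3, 1)))*(-27) = (36*(-1))*(-27) = -36*(-27) = 972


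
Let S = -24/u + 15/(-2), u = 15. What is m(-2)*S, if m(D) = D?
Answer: 91/5 ≈ 18.200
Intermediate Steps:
S = -91/10 (S = -24/15 + 15/(-2) = -24*1/15 + 15*(-1/2) = -8/5 - 15/2 = -91/10 ≈ -9.1000)
m(-2)*S = -2*(-91/10) = 91/5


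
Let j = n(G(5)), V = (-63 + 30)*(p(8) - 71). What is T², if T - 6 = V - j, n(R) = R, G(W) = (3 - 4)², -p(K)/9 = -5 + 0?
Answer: 744769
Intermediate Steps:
p(K) = 45 (p(K) = -9*(-5 + 0) = -9*(-5) = 45)
G(W) = 1 (G(W) = (-1)² = 1)
V = 858 (V = (-63 + 30)*(45 - 71) = -33*(-26) = 858)
j = 1
T = 863 (T = 6 + (858 - 1*1) = 6 + (858 - 1) = 6 + 857 = 863)
T² = 863² = 744769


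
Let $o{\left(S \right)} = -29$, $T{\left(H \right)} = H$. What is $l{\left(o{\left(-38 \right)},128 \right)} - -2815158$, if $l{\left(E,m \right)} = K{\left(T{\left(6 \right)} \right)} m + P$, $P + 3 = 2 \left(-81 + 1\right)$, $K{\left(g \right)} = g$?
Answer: $2815763$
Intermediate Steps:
$P = -163$ ($P = -3 + 2 \left(-81 + 1\right) = -3 + 2 \left(-80\right) = -3 - 160 = -163$)
$l{\left(E,m \right)} = -163 + 6 m$ ($l{\left(E,m \right)} = 6 m - 163 = -163 + 6 m$)
$l{\left(o{\left(-38 \right)},128 \right)} - -2815158 = \left(-163 + 6 \cdot 128\right) - -2815158 = \left(-163 + 768\right) + 2815158 = 605 + 2815158 = 2815763$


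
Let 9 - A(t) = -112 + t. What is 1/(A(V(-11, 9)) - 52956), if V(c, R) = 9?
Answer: -1/52844 ≈ -1.8924e-5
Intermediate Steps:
A(t) = 121 - t (A(t) = 9 - (-112 + t) = 9 + (112 - t) = 121 - t)
1/(A(V(-11, 9)) - 52956) = 1/((121 - 1*9) - 52956) = 1/((121 - 9) - 52956) = 1/(112 - 52956) = 1/(-52844) = -1/52844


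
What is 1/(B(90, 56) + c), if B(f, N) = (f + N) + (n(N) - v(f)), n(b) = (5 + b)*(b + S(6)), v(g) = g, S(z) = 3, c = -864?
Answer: 1/2791 ≈ 0.00035829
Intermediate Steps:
n(b) = (3 + b)*(5 + b) (n(b) = (5 + b)*(b + 3) = (5 + b)*(3 + b) = (3 + b)*(5 + b))
B(f, N) = 15 + N² + 9*N (B(f, N) = (f + N) + ((15 + N² + 8*N) - f) = (N + f) + (15 + N² - f + 8*N) = 15 + N² + 9*N)
1/(B(90, 56) + c) = 1/((15 + 56² + 9*56) - 864) = 1/((15 + 3136 + 504) - 864) = 1/(3655 - 864) = 1/2791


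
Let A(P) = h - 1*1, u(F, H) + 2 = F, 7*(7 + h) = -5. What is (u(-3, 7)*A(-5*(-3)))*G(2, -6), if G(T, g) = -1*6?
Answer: -1830/7 ≈ -261.43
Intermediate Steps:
G(T, g) = -6
h = -54/7 (h = -7 + (⅐)*(-5) = -7 - 5/7 = -54/7 ≈ -7.7143)
u(F, H) = -2 + F
A(P) = -61/7 (A(P) = -54/7 - 1*1 = -54/7 - 1 = -61/7)
(u(-3, 7)*A(-5*(-3)))*G(2, -6) = ((-2 - 3)*(-61/7))*(-6) = -5*(-61/7)*(-6) = (305/7)*(-6) = -1830/7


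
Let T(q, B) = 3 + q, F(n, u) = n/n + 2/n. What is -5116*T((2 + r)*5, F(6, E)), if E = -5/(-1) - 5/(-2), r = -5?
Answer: 61392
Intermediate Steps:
E = 15/2 (E = -5*(-1) - 5*(-½) = 5 + 5/2 = 15/2 ≈ 7.5000)
F(n, u) = 1 + 2/n
-5116*T((2 + r)*5, F(6, E)) = -5116*(3 + (2 - 5)*5) = -5116*(3 - 3*5) = -5116*(3 - 15) = -5116*(-12) = 61392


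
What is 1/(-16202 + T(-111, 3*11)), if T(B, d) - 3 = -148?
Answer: -1/16347 ≈ -6.1173e-5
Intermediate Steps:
T(B, d) = -145 (T(B, d) = 3 - 148 = -145)
1/(-16202 + T(-111, 3*11)) = 1/(-16202 - 145) = 1/(-16347) = -1/16347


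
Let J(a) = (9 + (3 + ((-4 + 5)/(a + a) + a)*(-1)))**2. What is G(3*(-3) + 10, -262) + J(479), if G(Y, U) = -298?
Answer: 199881634097/917764 ≈ 2.1779e+5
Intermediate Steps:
J(a) = (12 - a - 1/(2*a))**2 (J(a) = (9 + (3 + (1/(2*a) + a)*(-1)))**2 = (9 + (3 + (a + 1/(2*a))*(-1)))**2 = (9 + (3 + (-a - 1/(2*a))))**2 = (9 + (3 - a - 1/(2*a)))**2 = (12 - a - 1/(2*a))**2)
G(3*(-3) + 10, -262) + J(479) = -298 + (1/4)*(1 - 24*479 + 2*479**2)**2/479**2 = -298 + (1/4)*(1/229441)*(1 - 11496 + 2*229441)**2 = -298 + (1/4)*(1/229441)*(1 - 11496 + 458882)**2 = -298 + (1/4)*(1/229441)*447387**2 = -298 + (1/4)*(1/229441)*200155127769 = -298 + 200155127769/917764 = 199881634097/917764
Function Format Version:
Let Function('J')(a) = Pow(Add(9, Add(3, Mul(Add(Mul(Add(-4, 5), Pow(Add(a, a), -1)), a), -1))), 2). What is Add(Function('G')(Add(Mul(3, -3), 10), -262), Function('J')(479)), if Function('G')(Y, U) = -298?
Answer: Rational(199881634097, 917764) ≈ 2.1779e+5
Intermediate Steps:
Function('J')(a) = Pow(Add(12, Mul(-1, a), Mul(Rational(-1, 2), Pow(a, -1))), 2) (Function('J')(a) = Pow(Add(9, Add(3, Mul(Add(Mul(1, Pow(Mul(2, a), -1)), a), -1))), 2) = Pow(Add(9, Add(3, Mul(Add(Mul(1, Mul(Rational(1, 2), Pow(a, -1))), a), -1))), 2) = Pow(Add(9, Add(3, Mul(Add(Mul(Rational(1, 2), Pow(a, -1)), a), -1))), 2) = Pow(Add(9, Add(3, Mul(Add(a, Mul(Rational(1, 2), Pow(a, -1))), -1))), 2) = Pow(Add(9, Add(3, Add(Mul(-1, a), Mul(Rational(-1, 2), Pow(a, -1))))), 2) = Pow(Add(9, Add(3, Mul(-1, a), Mul(Rational(-1, 2), Pow(a, -1)))), 2) = Pow(Add(12, Mul(-1, a), Mul(Rational(-1, 2), Pow(a, -1))), 2))
Add(Function('G')(Add(Mul(3, -3), 10), -262), Function('J')(479)) = Add(-298, Mul(Rational(1, 4), Pow(479, -2), Pow(Add(1, Mul(-24, 479), Mul(2, Pow(479, 2))), 2))) = Add(-298, Mul(Rational(1, 4), Rational(1, 229441), Pow(Add(1, -11496, Mul(2, 229441)), 2))) = Add(-298, Mul(Rational(1, 4), Rational(1, 229441), Pow(Add(1, -11496, 458882), 2))) = Add(-298, Mul(Rational(1, 4), Rational(1, 229441), Pow(447387, 2))) = Add(-298, Mul(Rational(1, 4), Rational(1, 229441), 200155127769)) = Add(-298, Rational(200155127769, 917764)) = Rational(199881634097, 917764)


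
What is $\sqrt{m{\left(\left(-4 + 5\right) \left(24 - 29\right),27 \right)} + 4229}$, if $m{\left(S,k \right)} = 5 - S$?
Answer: $3 \sqrt{471} \approx 65.108$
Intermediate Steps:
$\sqrt{m{\left(\left(-4 + 5\right) \left(24 - 29\right),27 \right)} + 4229} = \sqrt{\left(5 - \left(-4 + 5\right) \left(24 - 29\right)\right) + 4229} = \sqrt{\left(5 - 1 \left(-5\right)\right) + 4229} = \sqrt{\left(5 - -5\right) + 4229} = \sqrt{\left(5 + 5\right) + 4229} = \sqrt{10 + 4229} = \sqrt{4239} = 3 \sqrt{471}$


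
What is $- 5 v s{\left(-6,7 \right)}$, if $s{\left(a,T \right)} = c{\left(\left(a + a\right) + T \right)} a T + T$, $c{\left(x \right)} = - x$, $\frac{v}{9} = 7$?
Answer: $63945$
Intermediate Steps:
$v = 63$ ($v = 9 \cdot 7 = 63$)
$s{\left(a,T \right)} = T + T a \left(- T - 2 a\right)$ ($s{\left(a,T \right)} = - (\left(a + a\right) + T) a T + T = - (2 a + T) a T + T = - (T + 2 a) a T + T = \left(- T - 2 a\right) a T + T = a \left(- T - 2 a\right) T + T = T a \left(- T - 2 a\right) + T = T + T a \left(- T - 2 a\right)$)
$- 5 v s{\left(-6,7 \right)} = \left(-5\right) 63 \left(\left(-1\right) 7 \left(-1 - 6 \left(7 + 2 \left(-6\right)\right)\right)\right) = - 315 \left(\left(-1\right) 7 \left(-1 - 6 \left(7 - 12\right)\right)\right) = - 315 \left(\left(-1\right) 7 \left(-1 - -30\right)\right) = - 315 \left(\left(-1\right) 7 \left(-1 + 30\right)\right) = - 315 \left(\left(-1\right) 7 \cdot 29\right) = \left(-315\right) \left(-203\right) = 63945$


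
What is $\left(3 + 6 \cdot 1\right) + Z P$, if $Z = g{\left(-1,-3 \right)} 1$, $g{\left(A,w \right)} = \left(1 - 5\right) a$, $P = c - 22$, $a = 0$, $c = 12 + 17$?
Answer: $9$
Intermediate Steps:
$c = 29$
$P = 7$ ($P = 29 - 22 = 7$)
$g{\left(A,w \right)} = 0$ ($g{\left(A,w \right)} = \left(1 - 5\right) 0 = \left(-4\right) 0 = 0$)
$Z = 0$ ($Z = 0 \cdot 1 = 0$)
$\left(3 + 6 \cdot 1\right) + Z P = \left(3 + 6 \cdot 1\right) + 0 \cdot 7 = \left(3 + 6\right) + 0 = 9 + 0 = 9$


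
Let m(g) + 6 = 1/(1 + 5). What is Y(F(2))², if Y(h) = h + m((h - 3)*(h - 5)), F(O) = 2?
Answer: 529/36 ≈ 14.694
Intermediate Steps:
m(g) = -35/6 (m(g) = -6 + 1/(1 + 5) = -6 + 1/6 = -6 + ⅙ = -35/6)
Y(h) = -35/6 + h (Y(h) = h - 35/6 = -35/6 + h)
Y(F(2))² = (-35/6 + 2)² = (-23/6)² = 529/36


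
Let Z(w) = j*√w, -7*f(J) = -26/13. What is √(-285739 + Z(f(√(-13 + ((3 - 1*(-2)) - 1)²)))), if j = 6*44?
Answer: √(-14001211 + 1848*√14)/7 ≈ 534.41*I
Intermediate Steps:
f(J) = 2/7 (f(J) = -(-26)/(7*13) = -⅐*(-2) = 2/7)
j = 264
Z(w) = 264*√w
√(-285739 + Z(f(√(-13 + ((3 - 1*(-2)) - 1)²)))) = √(-285739 + 264*√(2/7)) = √(-285739 + 264*(√14/7)) = √(-285739 + 264*√14/7)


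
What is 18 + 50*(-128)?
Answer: -6382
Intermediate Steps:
18 + 50*(-128) = 18 - 6400 = -6382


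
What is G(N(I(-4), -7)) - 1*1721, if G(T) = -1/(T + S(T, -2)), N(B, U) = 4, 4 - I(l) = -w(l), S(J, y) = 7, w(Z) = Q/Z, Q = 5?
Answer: -18932/11 ≈ -1721.1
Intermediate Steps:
w(Z) = 5/Z
I(l) = 4 + 5/l (I(l) = 4 - (-1)*5/l = 4 - (-5)/l = 4 + 5/l)
G(T) = -1/(7 + T) (G(T) = -1/(T + 7) = -1/(7 + T))
G(N(I(-4), -7)) - 1*1721 = -1/(7 + 4) - 1*1721 = -1/11 - 1721 = -18932/11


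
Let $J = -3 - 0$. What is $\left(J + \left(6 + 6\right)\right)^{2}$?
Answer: $81$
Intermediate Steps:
$J = -3$ ($J = -3 + 0 = -3$)
$\left(J + \left(6 + 6\right)\right)^{2} = \left(-3 + \left(6 + 6\right)\right)^{2} = \left(-3 + 12\right)^{2} = 9^{2} = 81$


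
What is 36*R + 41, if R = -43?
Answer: -1507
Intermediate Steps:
36*R + 41 = 36*(-43) + 41 = -1548 + 41 = -1507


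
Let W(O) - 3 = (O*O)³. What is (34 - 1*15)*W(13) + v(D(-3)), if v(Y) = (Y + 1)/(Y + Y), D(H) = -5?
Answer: 458547142/5 ≈ 9.1709e+7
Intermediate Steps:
W(O) = 3 + O⁶ (W(O) = 3 + (O*O)³ = 3 + (O²)³ = 3 + O⁶)
v(Y) = (1 + Y)/(2*Y) (v(Y) = (1 + Y)/((2*Y)) = (1 + Y)*(1/(2*Y)) = (1 + Y)/(2*Y))
(34 - 1*15)*W(13) + v(D(-3)) = (34 - 1*15)*(3 + 13⁶) + (½)*(1 - 5)/(-5) = (34 - 15)*(3 + 4826809) + (½)*(-⅕)*(-4) = 19*4826812 + ⅖ = 91709428 + ⅖ = 458547142/5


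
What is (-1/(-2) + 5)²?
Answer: 121/4 ≈ 30.250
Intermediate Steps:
(-1/(-2) + 5)² = (-½*(-1) + 5)² = (½ + 5)² = (11/2)² = 121/4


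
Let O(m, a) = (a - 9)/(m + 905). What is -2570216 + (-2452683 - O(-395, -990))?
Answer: -853892497/170 ≈ -5.0229e+6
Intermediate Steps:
O(m, a) = (-9 + a)/(905 + m)
-2570216 + (-2452683 - O(-395, -990)) = -2570216 + (-2452683 - (-9 - 990)/(905 - 395)) = -2570216 + (-2452683 - (-999)/510) = -2570216 + (-2452683 - 1*(-333/170)) = -2570216 + (-2452683 + 333/170) = -2570216 - 416955777/170 = -853892497/170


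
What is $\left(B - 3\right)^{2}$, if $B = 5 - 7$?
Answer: $25$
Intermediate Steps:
$B = -2$
$\left(B - 3\right)^{2} = \left(-2 - 3\right)^{2} = \left(-5\right)^{2} = 25$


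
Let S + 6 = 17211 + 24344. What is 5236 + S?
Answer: 46785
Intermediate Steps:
S = 41549 (S = -6 + (17211 + 24344) = -6 + 41555 = 41549)
5236 + S = 5236 + 41549 = 46785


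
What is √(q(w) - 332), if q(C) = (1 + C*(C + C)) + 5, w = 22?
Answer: √642 ≈ 25.338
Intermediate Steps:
q(C) = 6 + 2*C² (q(C) = (1 + C*(2*C)) + 5 = (1 + 2*C²) + 5 = 6 + 2*C²)
√(q(w) - 332) = √((6 + 2*22²) - 332) = √((6 + 2*484) - 332) = √((6 + 968) - 332) = √(974 - 332) = √642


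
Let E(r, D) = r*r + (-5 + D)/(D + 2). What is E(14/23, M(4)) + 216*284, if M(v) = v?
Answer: 194706503/3174 ≈ 61344.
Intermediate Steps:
E(r, D) = r² + (-5 + D)/(2 + D)
E(14/23, M(4)) + 216*284 = (-5 + 4 + 2*(14/23)² + 4*(14/23)²)/(2 + 4) + 216*284 = (-5 + 4 + 2*(14*(1/23))² + 4*(14*(1/23))²)/6 + 61344 = (-5 + 4 + 2*(14/23)² + 4*(14/23)²)/6 + 61344 = (-5 + 4 + 2*(196/529) + 4*(196/529))/6 + 61344 = (-5 + 4 + 392/529 + 784/529)/6 + 61344 = (⅙)*(647/529) + 61344 = 647/3174 + 61344 = 194706503/3174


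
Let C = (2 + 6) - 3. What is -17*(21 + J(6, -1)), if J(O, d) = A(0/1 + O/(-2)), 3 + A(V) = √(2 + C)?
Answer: -306 - 17*√7 ≈ -350.98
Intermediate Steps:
C = 5 (C = 8 - 3 = 5)
A(V) = -3 + √7 (A(V) = -3 + √(2 + 5) = -3 + √7)
J(O, d) = -3 + √7
-17*(21 + J(6, -1)) = -17*(21 + (-3 + √7)) = -17*(18 + √7) = -306 - 17*√7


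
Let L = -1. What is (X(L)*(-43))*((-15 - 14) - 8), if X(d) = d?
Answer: -1591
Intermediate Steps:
(X(L)*(-43))*((-15 - 14) - 8) = (-1*(-43))*((-15 - 14) - 8) = 43*(-29 - 8) = 43*(-37) = -1591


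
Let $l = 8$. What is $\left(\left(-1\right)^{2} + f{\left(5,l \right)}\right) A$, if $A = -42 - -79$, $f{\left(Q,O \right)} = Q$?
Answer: $222$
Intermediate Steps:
$A = 37$ ($A = -42 + 79 = 37$)
$\left(\left(-1\right)^{2} + f{\left(5,l \right)}\right) A = \left(\left(-1\right)^{2} + 5\right) 37 = \left(1 + 5\right) 37 = 6 \cdot 37 = 222$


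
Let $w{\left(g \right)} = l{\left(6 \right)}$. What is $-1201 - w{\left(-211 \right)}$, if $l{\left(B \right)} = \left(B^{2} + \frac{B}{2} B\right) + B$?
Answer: $-1261$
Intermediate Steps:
$l{\left(B \right)} = B + \frac{3 B^{2}}{2}$ ($l{\left(B \right)} = \left(B^{2} + B \frac{1}{2} B\right) + B = \left(B^{2} + \frac{B}{2} B\right) + B = \left(B^{2} + \frac{B^{2}}{2}\right) + B = \frac{3 B^{2}}{2} + B = B + \frac{3 B^{2}}{2}$)
$w{\left(g \right)} = 60$ ($w{\left(g \right)} = \frac{1}{2} \cdot 6 \left(2 + 3 \cdot 6\right) = \frac{1}{2} \cdot 6 \left(2 + 18\right) = \frac{1}{2} \cdot 6 \cdot 20 = 60$)
$-1201 - w{\left(-211 \right)} = -1201 - 60 = -1261$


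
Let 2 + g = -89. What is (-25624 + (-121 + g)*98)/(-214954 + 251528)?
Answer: -23200/18287 ≈ -1.2687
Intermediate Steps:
g = -91 (g = -2 - 89 = -91)
(-25624 + (-121 + g)*98)/(-214954 + 251528) = (-25624 + (-121 - 91)*98)/(-214954 + 251528) = (-25624 - 212*98)/36574 = (-25624 - 20776)*(1/36574) = -46400*1/36574 = -23200/18287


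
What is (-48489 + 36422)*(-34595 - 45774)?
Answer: 969812723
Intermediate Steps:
(-48489 + 36422)*(-34595 - 45774) = -12067*(-80369) = 969812723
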